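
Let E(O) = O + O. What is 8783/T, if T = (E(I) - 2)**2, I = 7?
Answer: 8783/144 ≈ 60.993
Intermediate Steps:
E(O) = 2*O
T = 144 (T = (2*7 - 2)**2 = (14 - 2)**2 = 12**2 = 144)
8783/T = 8783/144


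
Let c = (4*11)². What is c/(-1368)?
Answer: -242/171 ≈ -1.4152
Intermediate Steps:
c = 1936 (c = 44² = 1936)
c/(-1368) = 1936/(-1368) = 1936*(-1/1368) = -242/171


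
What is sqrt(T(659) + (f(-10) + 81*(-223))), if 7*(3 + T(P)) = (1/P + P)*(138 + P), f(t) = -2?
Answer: 3*sqrt(134686821990)/4613 ≈ 238.67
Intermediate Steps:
T(P) = -3 + (138 + P)*(P + 1/P)/7 (T(P) = -3 + ((1/P + P)*(138 + P))/7 = -3 + ((P + 1/P)*(138 + P))/7 = -3 + ((138 + P)*(P + 1/P))/7 = -3 + (138 + P)*(P + 1/P)/7)
sqrt(T(659) + (f(-10) + 81*(-223))) = sqrt((1/7)*(138 + 659*(-20 + 659**2 + 138*659))/659 + (-2 + 81*(-223))) = sqrt((1/7)*(1/659)*(138 + 659*(-20 + 434281 + 90942)) + (-2 - 18063)) = sqrt((1/7)*(1/659)*(138 + 659*525203) - 18065) = sqrt((1/7)*(1/659)*(138 + 346108777) - 18065) = sqrt((1/7)*(1/659)*346108915 - 18065) = sqrt(346108915/4613 - 18065) = sqrt(262775070/4613) = 3*sqrt(134686821990)/4613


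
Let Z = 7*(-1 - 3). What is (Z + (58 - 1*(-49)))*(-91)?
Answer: -7189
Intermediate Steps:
Z = -28 (Z = 7*(-4) = -28)
(Z + (58 - 1*(-49)))*(-91) = (-28 + (58 - 1*(-49)))*(-91) = (-28 + (58 + 49))*(-91) = (-28 + 107)*(-91) = 79*(-91) = -7189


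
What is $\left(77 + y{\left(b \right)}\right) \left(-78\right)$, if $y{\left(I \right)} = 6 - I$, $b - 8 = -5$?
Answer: $-6240$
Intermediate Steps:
$b = 3$ ($b = 8 - 5 = 3$)
$\left(77 + y{\left(b \right)}\right) \left(-78\right) = \left(77 + \left(6 - 3\right)\right) \left(-78\right) = \left(77 + 3\right) \left(-78\right) = 80 \left(-78\right) = -6240$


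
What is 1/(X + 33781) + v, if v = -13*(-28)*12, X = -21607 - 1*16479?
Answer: 18804239/4305 ≈ 4368.0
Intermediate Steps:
X = -38086 (X = -21607 - 16479 = -38086)
v = 4368 (v = 364*12 = 4368)
1/(X + 33781) + v = 1/(-38086 + 33781) + 4368 = 1/(-4305) + 4368 = -1/4305 + 4368 = 18804239/4305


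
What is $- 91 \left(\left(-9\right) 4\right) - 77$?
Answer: $3199$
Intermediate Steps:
$- 91 \left(\left(-9\right) 4\right) - 77 = \left(-91\right) \left(-36\right) - 77 = 3276 - 77 = 3199$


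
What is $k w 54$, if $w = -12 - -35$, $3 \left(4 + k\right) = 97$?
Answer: $35190$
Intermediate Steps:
$k = \frac{85}{3}$ ($k = -4 + \frac{1}{3} \cdot 97 = -4 + \frac{97}{3} = \frac{85}{3} \approx 28.333$)
$w = 23$ ($w = -12 + 35 = 23$)
$k w 54 = \frac{85}{3} \cdot 23 \cdot 54 = \frac{1955}{3} \cdot 54 = 35190$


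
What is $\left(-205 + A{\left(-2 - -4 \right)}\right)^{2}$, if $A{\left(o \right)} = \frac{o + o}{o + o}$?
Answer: $41616$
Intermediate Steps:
$A{\left(o \right)} = 1$ ($A{\left(o \right)} = \frac{2 o}{2 o} = 2 o \frac{1}{2 o} = 1$)
$\left(-205 + A{\left(-2 - -4 \right)}\right)^{2} = \left(-205 + 1\right)^{2} = \left(-204\right)^{2} = 41616$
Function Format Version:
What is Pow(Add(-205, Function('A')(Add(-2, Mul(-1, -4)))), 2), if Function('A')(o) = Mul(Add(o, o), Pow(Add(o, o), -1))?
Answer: 41616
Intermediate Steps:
Function('A')(o) = 1 (Function('A')(o) = Mul(Mul(2, o), Pow(Mul(2, o), -1)) = Mul(Mul(2, o), Mul(Rational(1, 2), Pow(o, -1))) = 1)
Pow(Add(-205, Function('A')(Add(-2, Mul(-1, -4)))), 2) = Pow(Add(-205, 1), 2) = Pow(-204, 2) = 41616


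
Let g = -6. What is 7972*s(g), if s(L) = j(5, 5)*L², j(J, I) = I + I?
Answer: 2869920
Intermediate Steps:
j(J, I) = 2*I
s(L) = 10*L² (s(L) = (2*5)*L² = 10*L²)
7972*s(g) = 7972*(10*(-6)²) = 7972*(10*36) = 7972*360 = 2869920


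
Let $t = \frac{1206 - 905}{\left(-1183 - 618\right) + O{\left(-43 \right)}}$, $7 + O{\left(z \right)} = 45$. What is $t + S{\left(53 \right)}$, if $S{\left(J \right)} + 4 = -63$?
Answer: $- \frac{2754}{41} \approx -67.171$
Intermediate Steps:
$S{\left(J \right)} = -67$ ($S{\left(J \right)} = -4 - 63 = -67$)
$O{\left(z \right)} = 38$ ($O{\left(z \right)} = -7 + 45 = 38$)
$t = - \frac{7}{41}$ ($t = \frac{1206 - 905}{\left(-1183 - 618\right) + 38} = \frac{301}{\left(-1183 - 618\right) + 38} = \frac{301}{-1801 + 38} = \frac{301}{-1763} = 301 \left(- \frac{1}{1763}\right) = - \frac{7}{41} \approx -0.17073$)
$t + S{\left(53 \right)} = - \frac{7}{41} - 67 = - \frac{2754}{41}$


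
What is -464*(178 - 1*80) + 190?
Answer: -45282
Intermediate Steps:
-464*(178 - 1*80) + 190 = -464*(178 - 80) + 190 = -464*98 + 190 = -45472 + 190 = -45282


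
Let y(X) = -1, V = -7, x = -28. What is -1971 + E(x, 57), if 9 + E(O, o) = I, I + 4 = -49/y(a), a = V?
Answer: -1935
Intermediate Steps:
a = -7
I = 45 (I = -4 - 49/(-1) = -4 - 49*(-1) = -4 + 49 = 45)
E(O, o) = 36 (E(O, o) = -9 + 45 = 36)
-1971 + E(x, 57) = -1971 + 36 = -1935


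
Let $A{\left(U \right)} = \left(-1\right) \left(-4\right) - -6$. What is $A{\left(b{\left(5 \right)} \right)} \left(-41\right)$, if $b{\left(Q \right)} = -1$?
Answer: $-410$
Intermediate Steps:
$A{\left(U \right)} = 10$ ($A{\left(U \right)} = 4 + 6 = 10$)
$A{\left(b{\left(5 \right)} \right)} \left(-41\right) = 10 \left(-41\right) = -410$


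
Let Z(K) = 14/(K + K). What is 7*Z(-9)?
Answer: -49/9 ≈ -5.4444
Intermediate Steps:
Z(K) = 7/K (Z(K) = 14/((2*K)) = 14*(1/(2*K)) = 7/K)
7*Z(-9) = 7*(7/(-9)) = 7*(7*(-1/9)) = 7*(-7/9) = -49/9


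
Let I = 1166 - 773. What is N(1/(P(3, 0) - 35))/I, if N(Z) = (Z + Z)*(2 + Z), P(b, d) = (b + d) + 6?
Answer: -17/44278 ≈ -0.00038394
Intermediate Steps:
P(b, d) = 6 + b + d
I = 393
N(Z) = 2*Z*(2 + Z) (N(Z) = (2*Z)*(2 + Z) = 2*Z*(2 + Z))
N(1/(P(3, 0) - 35))/I = (2*(2 + 1/((6 + 3 + 0) - 35))/((6 + 3 + 0) - 35))/393 = (2*(2 + 1/(9 - 35))/(9 - 35))*(1/393) = (2*(2 + 1/(-26))/(-26))*(1/393) = (2*(-1/26)*(2 - 1/26))*(1/393) = (2*(-1/26)*(51/26))*(1/393) = -51/338*1/393 = -17/44278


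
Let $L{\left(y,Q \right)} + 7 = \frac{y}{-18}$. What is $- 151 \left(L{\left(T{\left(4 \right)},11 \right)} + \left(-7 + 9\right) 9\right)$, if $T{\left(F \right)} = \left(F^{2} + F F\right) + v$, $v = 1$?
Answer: $- \frac{8305}{6} \approx -1384.2$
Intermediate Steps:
$T{\left(F \right)} = 1 + 2 F^{2}$ ($T{\left(F \right)} = \left(F^{2} + F F\right) + 1 = \left(F^{2} + F^{2}\right) + 1 = 2 F^{2} + 1 = 1 + 2 F^{2}$)
$L{\left(y,Q \right)} = -7 - \frac{y}{18}$ ($L{\left(y,Q \right)} = -7 + \frac{y}{-18} = -7 + y \left(- \frac{1}{18}\right) = -7 - \frac{y}{18}$)
$- 151 \left(L{\left(T{\left(4 \right)},11 \right)} + \left(-7 + 9\right) 9\right) = - 151 \left(\left(-7 - \frac{1 + 2 \cdot 4^{2}}{18}\right) + \left(-7 + 9\right) 9\right) = - 151 \left(\left(-7 - \frac{1 + 2 \cdot 16}{18}\right) + 2 \cdot 9\right) = - 151 \left(\left(-7 - \frac{1 + 32}{18}\right) + 18\right) = - 151 \left(\left(-7 - \frac{11}{6}\right) + 18\right) = - 151 \left(- \frac{53}{6} + 18\right) = \left(-151\right) \frac{55}{6} = - \frac{8305}{6}$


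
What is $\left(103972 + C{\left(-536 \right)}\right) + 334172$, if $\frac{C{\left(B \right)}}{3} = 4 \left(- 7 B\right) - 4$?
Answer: $483156$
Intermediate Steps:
$C{\left(B \right)} = -12 - 84 B$ ($C{\left(B \right)} = 3 \left(4 \left(- 7 B\right) - 4\right) = 3 \left(- 28 B - 4\right) = 3 \left(-4 - 28 B\right) = -12 - 84 B$)
$\left(103972 + C{\left(-536 \right)}\right) + 334172 = \left(103972 - -45012\right) + 334172 = \left(103972 + \left(-12 + 45024\right)\right) + 334172 = \left(103972 + 45012\right) + 334172 = 148984 + 334172 = 483156$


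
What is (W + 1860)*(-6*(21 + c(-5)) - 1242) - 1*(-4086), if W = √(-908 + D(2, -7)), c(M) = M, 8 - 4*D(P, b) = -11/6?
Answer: -2484594 - 223*I*√130398/2 ≈ -2.4846e+6 - 40263.0*I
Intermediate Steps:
D(P, b) = 59/24 (D(P, b) = 2 - (-11)/(4*6) = 2 - ¼*(-11/6) = 2 + 11/24 = 59/24)
W = I*√130398/12 (W = √(-908 + 59/24) = √(-21733/24) = I*√130398/12 ≈ 30.092*I)
(W + 1860)*(-6*(21 + c(-5)) - 1242) - 1*(-4086) = (I*√130398/12 + 1860)*(-6*(21 - 5) - 1242) - 1*(-4086) = (1860 + I*√130398/12)*(-6*16 - 1242) + 4086 = (1860 + I*√130398/12)*(-96 - 1242) + 4086 = (1860 + I*√130398/12)*(-1338) + 4086 = (-2488680 - 223*I*√130398/2) + 4086 = -2484594 - 223*I*√130398/2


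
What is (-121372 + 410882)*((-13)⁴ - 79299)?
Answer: -14689158380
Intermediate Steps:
(-121372 + 410882)*((-13)⁴ - 79299) = 289510*(28561 - 79299) = 289510*(-50738) = -14689158380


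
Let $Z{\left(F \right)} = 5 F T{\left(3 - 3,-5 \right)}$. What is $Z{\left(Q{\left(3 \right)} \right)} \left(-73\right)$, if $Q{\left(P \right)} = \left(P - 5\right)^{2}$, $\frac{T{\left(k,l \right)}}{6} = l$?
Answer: $43800$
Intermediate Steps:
$T{\left(k,l \right)} = 6 l$
$Q{\left(P \right)} = \left(-5 + P\right)^{2}$
$Z{\left(F \right)} = - 150 F$ ($Z{\left(F \right)} = 5 F 6 \left(-5\right) = 5 F \left(-30\right) = - 150 F$)
$Z{\left(Q{\left(3 \right)} \right)} \left(-73\right) = - 150 \left(-5 + 3\right)^{2} \left(-73\right) = - 150 \left(-2\right)^{2} \left(-73\right) = \left(-150\right) 4 \left(-73\right) = \left(-600\right) \left(-73\right) = 43800$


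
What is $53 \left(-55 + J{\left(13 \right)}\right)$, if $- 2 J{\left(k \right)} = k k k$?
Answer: $- \frac{122271}{2} \approx -61136.0$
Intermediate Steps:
$J{\left(k \right)} = - \frac{k^{3}}{2}$ ($J{\left(k \right)} = - \frac{k k k}{2} = - \frac{k^{2} k}{2} = - \frac{k^{3}}{2}$)
$53 \left(-55 + J{\left(13 \right)}\right) = 53 \left(-55 - \frac{13^{3}}{2}\right) = 53 \left(-55 - \frac{2197}{2}\right) = 53 \left(- \frac{2307}{2}\right) = - \frac{122271}{2}$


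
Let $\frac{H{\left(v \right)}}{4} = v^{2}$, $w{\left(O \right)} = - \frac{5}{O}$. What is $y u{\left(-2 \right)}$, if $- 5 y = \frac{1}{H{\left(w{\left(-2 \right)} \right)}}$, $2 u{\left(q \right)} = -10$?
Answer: $\frac{1}{25} \approx 0.04$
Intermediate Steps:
$u{\left(q \right)} = -5$ ($u{\left(q \right)} = \frac{1}{2} \left(-10\right) = -5$)
$H{\left(v \right)} = 4 v^{2}$
$y = - \frac{1}{125}$ ($y = - \frac{1}{5 \cdot 4 \left(- \frac{5}{-2}\right)^{2}} = - \frac{1}{5 \cdot 4 \left(\left(-5\right) \left(- \frac{1}{2}\right)\right)^{2}} = - \frac{1}{5 \cdot 4 \left(\frac{5}{2}\right)^{2}} = - \frac{1}{5 \cdot 4 \cdot \frac{25}{4}} = - \frac{1}{5 \cdot 25} = \left(- \frac{1}{5}\right) \frac{1}{25} = - \frac{1}{125} \approx -0.008$)
$y u{\left(-2 \right)} = \left(- \frac{1}{125}\right) \left(-5\right) = \frac{1}{25}$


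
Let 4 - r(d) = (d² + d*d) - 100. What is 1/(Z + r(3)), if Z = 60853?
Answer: 1/60939 ≈ 1.6410e-5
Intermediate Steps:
r(d) = 104 - 2*d² (r(d) = 4 - ((d² + d*d) - 100) = 4 - ((d² + d²) - 100) = 4 - (2*d² - 100) = 4 - (-100 + 2*d²) = 4 + (100 - 2*d²) = 104 - 2*d²)
1/(Z + r(3)) = 1/(60853 + (104 - 2*3²)) = 1/(60853 + (104 - 2*9)) = 1/(60853 + (104 - 18)) = 1/(60853 + 86) = 1/60939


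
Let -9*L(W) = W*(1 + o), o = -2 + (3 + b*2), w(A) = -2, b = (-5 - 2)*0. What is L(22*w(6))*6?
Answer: 176/3 ≈ 58.667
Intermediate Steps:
b = 0 (b = -7*0 = 0)
o = 1 (o = -2 + (3 + 0*2) = -2 + (3 + 0) = -2 + 3 = 1)
L(W) = -2*W/9 (L(W) = -W*(1 + 1)/9 = -W*2/9 = -2*W/9)
L(22*w(6))*6 = -44*(-2)/9*6 = -2/9*(-44)*6 = (88/9)*6 = 176/3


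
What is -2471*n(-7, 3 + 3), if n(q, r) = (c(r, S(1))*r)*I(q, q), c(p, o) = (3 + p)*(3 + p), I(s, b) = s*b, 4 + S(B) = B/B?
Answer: -58844394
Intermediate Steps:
S(B) = -3 (S(B) = -4 + B/B = -4 + 1 = -3)
I(s, b) = b*s
c(p, o) = (3 + p)²
n(q, r) = r*q²*(3 + r)² (n(q, r) = ((3 + r)²*r)*(q*q) = (r*(3 + r)²)*q² = r*q²*(3 + r)²)
-2471*n(-7, 3 + 3) = -2471*(3 + 3)*(-7)²*(3 + (3 + 3))² = -14826*49*(3 + 6)² = -14826*49*9² = -14826*49*81 = -2471*23814 = -58844394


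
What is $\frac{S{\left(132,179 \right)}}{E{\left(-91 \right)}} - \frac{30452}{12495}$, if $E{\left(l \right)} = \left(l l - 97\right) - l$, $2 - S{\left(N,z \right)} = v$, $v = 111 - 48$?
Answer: $- \frac{50550499}{20679225} \approx -2.4445$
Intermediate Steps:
$v = 63$ ($v = 111 - 48 = 63$)
$S{\left(N,z \right)} = -61$ ($S{\left(N,z \right)} = 2 - 63 = -61$)
$E{\left(l \right)} = -97 + l^{2} - l$ ($E{\left(l \right)} = \left(l^{2} - 97\right) - l = \left(-97 + l^{2}\right) - l = -97 + l^{2} - l$)
$\frac{S{\left(132,179 \right)}}{E{\left(-91 \right)}} - \frac{30452}{12495} = - \frac{61}{-97 + \left(-91\right)^{2} - -91} - \frac{30452}{12495} = - \frac{61}{-97 + 8281 + 91} - \frac{30452}{12495} = - \frac{61}{8275} - \frac{30452}{12495} = - \frac{50550499}{20679225}$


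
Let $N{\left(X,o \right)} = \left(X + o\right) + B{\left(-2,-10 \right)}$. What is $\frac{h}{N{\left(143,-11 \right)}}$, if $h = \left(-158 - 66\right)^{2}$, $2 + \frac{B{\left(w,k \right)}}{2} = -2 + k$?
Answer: $\frac{6272}{13} \approx 482.46$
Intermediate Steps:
$B{\left(w,k \right)} = -8 + 2 k$ ($B{\left(w,k \right)} = -4 + 2 \left(-2 + k\right) = -4 + \left(-4 + 2 k\right) = -8 + 2 k$)
$N{\left(X,o \right)} = -28 + X + o$ ($N{\left(X,o \right)} = \left(X + o\right) + \left(-8 + 2 \left(-10\right)\right) = \left(X + o\right) - 28 = -28 + X + o$)
$h = 50176$ ($h = \left(-224\right)^{2} = 50176$)
$\frac{h}{N{\left(143,-11 \right)}} = \frac{50176}{-28 + 143 - 11} = \frac{50176}{104} = 50176 \cdot \frac{1}{104} = \frac{6272}{13}$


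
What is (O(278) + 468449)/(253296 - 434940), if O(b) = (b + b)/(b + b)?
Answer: -78075/30274 ≈ -2.5789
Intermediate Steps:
O(b) = 1 (O(b) = (2*b)/((2*b)) = (2*b)*(1/(2*b)) = 1)
(O(278) + 468449)/(253296 - 434940) = (1 + 468449)/(253296 - 434940) = 468450/(-181644) = 468450*(-1/181644) = -78075/30274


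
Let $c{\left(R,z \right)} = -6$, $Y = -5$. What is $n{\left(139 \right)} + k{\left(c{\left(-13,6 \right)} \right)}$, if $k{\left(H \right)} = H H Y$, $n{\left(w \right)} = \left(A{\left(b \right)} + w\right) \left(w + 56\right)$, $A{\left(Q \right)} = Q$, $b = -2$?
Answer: $26535$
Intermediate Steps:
$n{\left(w \right)} = \left(-2 + w\right) \left(56 + w\right)$ ($n{\left(w \right)} = \left(-2 + w\right) \left(w + 56\right) = \left(-2 + w\right) \left(56 + w\right)$)
$k{\left(H \right)} = - 5 H^{2}$ ($k{\left(H \right)} = H H \left(-5\right) = H^{2} \left(-5\right) = - 5 H^{2}$)
$n{\left(139 \right)} + k{\left(c{\left(-13,6 \right)} \right)} = \left(-112 + 139^{2} + 54 \cdot 139\right) - 5 \left(-6\right)^{2} = \left(-112 + 19321 + 7506\right) - 180 = 26715 - 180 = 26535$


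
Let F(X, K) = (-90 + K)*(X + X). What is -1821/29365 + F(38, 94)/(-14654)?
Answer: -17805947/215157355 ≈ -0.082758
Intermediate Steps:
F(X, K) = 2*X*(-90 + K) (F(X, K) = (-90 + K)*(2*X) = 2*X*(-90 + K))
-1821/29365 + F(38, 94)/(-14654) = -1821/29365 + (2*38*(-90 + 94))/(-14654) = -1821*1/29365 + (2*38*4)*(-1/14654) = -1821/29365 + 304*(-1/14654) = -1821/29365 - 152/7327 = -17805947/215157355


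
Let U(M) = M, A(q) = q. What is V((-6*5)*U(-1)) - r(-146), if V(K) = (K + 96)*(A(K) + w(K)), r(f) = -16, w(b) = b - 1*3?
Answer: 7198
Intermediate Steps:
w(b) = -3 + b (w(b) = b - 3 = -3 + b)
V(K) = (-3 + 2*K)*(96 + K) (V(K) = (K + 96)*(K + (-3 + K)) = (96 + K)*(-3 + 2*K) = (-3 + 2*K)*(96 + K))
V((-6*5)*U(-1)) - r(-146) = (-288 + 2*(-6*5*(-1))² + 189*(-6*5*(-1))) - 1*(-16) = (-288 + 2*(-30*(-1))² + 189*(-30*(-1))) + 16 = (-288 + 2*30² + 189*30) + 16 = (-288 + 2*900 + 5670) + 16 = (-288 + 1800 + 5670) + 16 = 7182 + 16 = 7198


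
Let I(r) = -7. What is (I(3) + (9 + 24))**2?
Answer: 676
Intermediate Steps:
(I(3) + (9 + 24))**2 = (-7 + (9 + 24))**2 = (-7 + 33)**2 = 26**2 = 676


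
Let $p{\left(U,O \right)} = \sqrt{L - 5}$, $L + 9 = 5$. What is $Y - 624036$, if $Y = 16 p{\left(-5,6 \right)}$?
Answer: $-624036 + 48 i \approx -6.2404 \cdot 10^{5} + 48.0 i$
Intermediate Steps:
$L = -4$ ($L = -9 + 5 = -4$)
$p{\left(U,O \right)} = 3 i$ ($p{\left(U,O \right)} = \sqrt{-4 - 5} = \sqrt{-9} = 3 i$)
$Y = 48 i$ ($Y = 16 \cdot 3 i = 48 i \approx 48.0 i$)
$Y - 624036 = 48 i - 624036 = -624036 + 48 i$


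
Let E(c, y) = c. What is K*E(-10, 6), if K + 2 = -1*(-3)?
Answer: -10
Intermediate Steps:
K = 1 (K = -2 - 1*(-3) = -2 + 3 = 1)
K*E(-10, 6) = 1*(-10) = -10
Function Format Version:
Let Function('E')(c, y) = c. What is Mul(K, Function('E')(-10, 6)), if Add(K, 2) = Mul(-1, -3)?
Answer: -10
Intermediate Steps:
K = 1 (K = Add(-2, Mul(-1, -3)) = Add(-2, 3) = 1)
Mul(K, Function('E')(-10, 6)) = Mul(1, -10) = -10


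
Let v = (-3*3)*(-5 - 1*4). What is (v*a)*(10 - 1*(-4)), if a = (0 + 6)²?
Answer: 40824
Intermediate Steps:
v = 81 (v = -9*(-5 - 4) = -9*(-9) = 81)
a = 36 (a = 6² = 36)
(v*a)*(10 - 1*(-4)) = (81*36)*(10 - 1*(-4)) = 2916*(10 + 4) = 2916*14 = 40824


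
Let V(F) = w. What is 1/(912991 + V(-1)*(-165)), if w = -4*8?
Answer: 1/918271 ≈ 1.0890e-6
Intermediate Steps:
w = -32
V(F) = -32
1/(912991 + V(-1)*(-165)) = 1/(912991 - 32*(-165)) = 1/(912991 + 5280) = 1/918271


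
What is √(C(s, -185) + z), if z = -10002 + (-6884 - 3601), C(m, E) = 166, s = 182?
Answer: I*√20321 ≈ 142.55*I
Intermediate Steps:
z = -20487 (z = -10002 - 10485 = -20487)
√(C(s, -185) + z) = √(166 - 20487) = √(-20321) = I*√20321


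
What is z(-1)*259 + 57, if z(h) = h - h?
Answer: 57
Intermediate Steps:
z(h) = 0
z(-1)*259 + 57 = 0*259 + 57 = 0 + 57 = 57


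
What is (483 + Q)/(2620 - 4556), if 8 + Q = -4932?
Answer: 4457/1936 ≈ 2.3022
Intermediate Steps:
Q = -4940 (Q = -8 - 4932 = -4940)
(483 + Q)/(2620 - 4556) = (483 - 4940)/(2620 - 4556) = -4457/(-1936) = -4457*(-1/1936) = 4457/1936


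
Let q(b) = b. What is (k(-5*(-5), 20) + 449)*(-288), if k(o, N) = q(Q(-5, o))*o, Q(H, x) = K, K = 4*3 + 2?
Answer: -230112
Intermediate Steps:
K = 14 (K = 12 + 2 = 14)
Q(H, x) = 14
k(o, N) = 14*o
(k(-5*(-5), 20) + 449)*(-288) = (14*(-5*(-5)) + 449)*(-288) = (14*25 + 449)*(-288) = (350 + 449)*(-288) = 799*(-288) = -230112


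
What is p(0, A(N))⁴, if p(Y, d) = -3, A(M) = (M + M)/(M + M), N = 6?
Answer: 81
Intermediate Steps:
A(M) = 1 (A(M) = (2*M)/((2*M)) = (2*M)*(1/(2*M)) = 1)
p(0, A(N))⁴ = (-3)⁴ = 81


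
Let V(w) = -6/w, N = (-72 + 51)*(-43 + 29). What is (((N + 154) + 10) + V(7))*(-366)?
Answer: -1171200/7 ≈ -1.6731e+5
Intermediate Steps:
N = 294 (N = -21*(-14) = 294)
(((N + 154) + 10) + V(7))*(-366) = (((294 + 154) + 10) - 6/7)*(-366) = ((448 + 10) - 6*⅐)*(-366) = (458 - 6/7)*(-366) = (3200/7)*(-366) = -1171200/7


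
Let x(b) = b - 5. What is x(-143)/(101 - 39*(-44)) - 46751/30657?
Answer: -89483803/55703769 ≈ -1.6064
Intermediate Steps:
x(b) = -5 + b
x(-143)/(101 - 39*(-44)) - 46751/30657 = (-5 - 143)/(101 - 39*(-44)) - 46751/30657 = -148/(101 + 1716) - 46751*1/30657 = -148/1817 - 46751/30657 = -89483803/55703769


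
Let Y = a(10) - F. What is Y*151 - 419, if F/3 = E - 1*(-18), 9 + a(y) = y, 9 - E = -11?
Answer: -17482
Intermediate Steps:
E = 20 (E = 9 - 1*(-11) = 9 + 11 = 20)
a(y) = -9 + y
F = 114 (F = 3*(20 - 1*(-18)) = 3*(20 + 18) = 3*38 = 114)
Y = -113 (Y = (-9 + 10) - 1*114 = 1 - 114 = -113)
Y*151 - 419 = -113*151 - 419 = -17063 - 419 = -17482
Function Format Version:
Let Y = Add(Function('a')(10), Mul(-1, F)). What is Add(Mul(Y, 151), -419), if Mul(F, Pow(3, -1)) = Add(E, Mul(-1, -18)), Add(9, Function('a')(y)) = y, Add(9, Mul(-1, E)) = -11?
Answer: -17482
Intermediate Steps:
E = 20 (E = Add(9, Mul(-1, -11)) = Add(9, 11) = 20)
Function('a')(y) = Add(-9, y)
F = 114 (F = Mul(3, Add(20, Mul(-1, -18))) = Mul(3, Add(20, 18)) = Mul(3, 38) = 114)
Y = -113 (Y = Add(Add(-9, 10), Mul(-1, 114)) = Add(1, -114) = -113)
Add(Mul(Y, 151), -419) = Add(Mul(-113, 151), -419) = Add(-17063, -419) = -17482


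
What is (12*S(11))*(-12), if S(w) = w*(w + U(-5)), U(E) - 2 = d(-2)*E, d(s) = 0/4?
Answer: -20592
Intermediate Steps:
d(s) = 0 (d(s) = 0*(¼) = 0)
U(E) = 2 (U(E) = 2 + 0*E = 2 + 0 = 2)
S(w) = w*(2 + w) (S(w) = w*(w + 2) = w*(2 + w))
(12*S(11))*(-12) = (12*(11*(2 + 11)))*(-12) = (12*(11*13))*(-12) = (12*143)*(-12) = 1716*(-12) = -20592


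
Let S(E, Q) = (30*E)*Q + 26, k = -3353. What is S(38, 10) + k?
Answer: 8073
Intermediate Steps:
S(E, Q) = 26 + 30*E*Q (S(E, Q) = 30*E*Q + 26 = 26 + 30*E*Q)
S(38, 10) + k = (26 + 30*38*10) - 3353 = (26 + 11400) - 3353 = 11426 - 3353 = 8073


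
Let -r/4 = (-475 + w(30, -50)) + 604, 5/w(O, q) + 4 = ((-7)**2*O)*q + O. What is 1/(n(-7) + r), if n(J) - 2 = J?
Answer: -36737/19139967 ≈ -0.0019194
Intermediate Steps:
n(J) = 2 + J
w(O, q) = 5/(-4 + O + 49*O*q) (w(O, q) = 5/(-4 + (((-7)**2*O)*q + O)) = 5/(-4 + ((49*O)*q + O)) = 5/(-4 + (49*O*q + O)) = 5/(-4 + (O + 49*O*q)) = 5/(-4 + O + 49*O*q))
r = -18956282/36737 (r = -4*((-475 + 5/(-4 + 30 + 49*30*(-50))) + 604) = -4*((-475 + 5/(-4 + 30 - 73500)) + 604) = -4*((-475 + 5/(-73474)) + 604) = -4*((-475 + 5*(-1/73474)) + 604) = -4*((-475 - 5/73474) + 604) = -4*(-34900155/73474 + 604) = -4*9478141/73474 = -18956282/36737 ≈ -516.00)
1/(n(-7) + r) = 1/((2 - 7) - 18956282/36737) = 1/(-5 - 18956282/36737) = 1/(-19139967/36737) = -36737/19139967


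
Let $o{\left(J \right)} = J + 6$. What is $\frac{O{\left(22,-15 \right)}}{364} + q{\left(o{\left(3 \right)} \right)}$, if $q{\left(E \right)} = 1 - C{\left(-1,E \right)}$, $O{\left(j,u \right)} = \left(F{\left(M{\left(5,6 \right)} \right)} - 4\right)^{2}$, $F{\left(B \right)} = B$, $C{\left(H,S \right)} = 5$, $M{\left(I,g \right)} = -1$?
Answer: $- \frac{1431}{364} \approx -3.9313$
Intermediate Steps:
$o{\left(J \right)} = 6 + J$
$O{\left(j,u \right)} = 25$ ($O{\left(j,u \right)} = \left(-1 - 4\right)^{2} = \left(-5\right)^{2} = 25$)
$q{\left(E \right)} = -4$ ($q{\left(E \right)} = 1 - 5 = -4$)
$\frac{O{\left(22,-15 \right)}}{364} + q{\left(o{\left(3 \right)} \right)} = \frac{25}{364} - 4 = - \frac{1431}{364}$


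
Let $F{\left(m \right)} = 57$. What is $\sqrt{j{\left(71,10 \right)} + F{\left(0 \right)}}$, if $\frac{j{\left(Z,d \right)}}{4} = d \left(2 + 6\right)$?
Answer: $\sqrt{377} \approx 19.416$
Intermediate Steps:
$j{\left(Z,d \right)} = 32 d$ ($j{\left(Z,d \right)} = 4 d \left(2 + 6\right) = 4 d 8 = 4 \cdot 8 d = 32 d$)
$\sqrt{j{\left(71,10 \right)} + F{\left(0 \right)}} = \sqrt{32 \cdot 10 + 57} = \sqrt{320 + 57} = \sqrt{377}$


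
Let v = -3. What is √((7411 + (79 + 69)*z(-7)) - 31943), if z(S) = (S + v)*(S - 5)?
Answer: 2*I*√1693 ≈ 82.292*I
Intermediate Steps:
z(S) = (-5 + S)*(-3 + S) (z(S) = (S - 3)*(S - 5) = (-3 + S)*(-5 + S) = (-5 + S)*(-3 + S))
√((7411 + (79 + 69)*z(-7)) - 31943) = √((7411 + (79 + 69)*(15 + (-7)² - 8*(-7))) - 31943) = √((7411 + 148*(15 + 49 + 56)) - 31943) = √((7411 + 148*120) - 31943) = √((7411 + 17760) - 31943) = √(25171 - 31943) = √(-6772) = 2*I*√1693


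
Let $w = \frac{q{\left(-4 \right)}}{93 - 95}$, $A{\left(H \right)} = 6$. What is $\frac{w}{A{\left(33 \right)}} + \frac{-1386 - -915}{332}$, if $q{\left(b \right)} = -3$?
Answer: $- \frac{97}{83} \approx -1.1687$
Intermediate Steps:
$w = \frac{3}{2}$ ($w = - \frac{3}{93 - 95} = - \frac{3}{-2} = \left(-3\right) \left(- \frac{1}{2}\right) = \frac{3}{2} \approx 1.5$)
$\frac{w}{A{\left(33 \right)}} + \frac{-1386 - -915}{332} = \frac{3}{2 \cdot 6} + \frac{-1386 - -915}{332} = \frac{3}{2} \cdot \frac{1}{6} + \left(-1386 + 915\right) \frac{1}{332} = \frac{1}{4} - \frac{471}{332} = - \frac{97}{83}$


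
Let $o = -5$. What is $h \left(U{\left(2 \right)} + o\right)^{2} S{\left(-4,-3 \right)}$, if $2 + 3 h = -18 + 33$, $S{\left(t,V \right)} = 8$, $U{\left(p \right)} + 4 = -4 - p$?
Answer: $7800$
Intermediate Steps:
$U{\left(p \right)} = -8 - p$ ($U{\left(p \right)} = -4 - \left(4 + p\right) = -8 - p$)
$h = \frac{13}{3}$ ($h = - \frac{2}{3} + \frac{-18 + 33}{3} = - \frac{2}{3} + \frac{1}{3} \cdot 15 = - \frac{2}{3} + 5 = \frac{13}{3} \approx 4.3333$)
$h \left(U{\left(2 \right)} + o\right)^{2} S{\left(-4,-3 \right)} = \frac{13 \left(\left(-8 - 2\right) - 5\right)^{2}}{3} \cdot 8 = \frac{13 \left(-10 - 5\right)^{2}}{3} \cdot 8 = \frac{13 \left(-15\right)^{2}}{3} \cdot 8 = \frac{13}{3} \cdot 225 \cdot 8 = 975 \cdot 8 = 7800$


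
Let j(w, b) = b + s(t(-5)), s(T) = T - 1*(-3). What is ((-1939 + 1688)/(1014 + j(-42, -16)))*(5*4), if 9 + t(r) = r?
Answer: -5020/987 ≈ -5.0861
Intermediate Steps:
t(r) = -9 + r
s(T) = 3 + T (s(T) = T + 3 = 3 + T)
j(w, b) = -11 + b (j(w, b) = b + (3 + (-9 - 5)) = b + (3 - 14) = b - 11 = -11 + b)
((-1939 + 1688)/(1014 + j(-42, -16)))*(5*4) = ((-1939 + 1688)/(1014 + (-11 - 16)))*(5*4) = -251/(1014 - 27)*20 = -251/987*20 = -5020/987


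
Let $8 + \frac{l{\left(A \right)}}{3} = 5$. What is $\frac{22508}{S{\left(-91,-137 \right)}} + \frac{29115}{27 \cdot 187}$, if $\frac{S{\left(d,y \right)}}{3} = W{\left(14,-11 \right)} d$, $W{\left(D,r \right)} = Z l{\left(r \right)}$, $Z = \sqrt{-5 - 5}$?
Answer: $\frac{3235}{561} - \frac{11254 i \sqrt{10}}{12285} \approx 5.7665 - 2.8969 i$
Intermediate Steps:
$l{\left(A \right)} = -9$ ($l{\left(A \right)} = -24 + 3 \cdot 5 = -24 + 15 = -9$)
$Z = i \sqrt{10}$ ($Z = \sqrt{-10} = i \sqrt{10} \approx 3.1623 i$)
$W{\left(D,r \right)} = - 9 i \sqrt{10}$ ($W{\left(D,r \right)} = i \sqrt{10} \left(-9\right) = - 9 i \sqrt{10}$)
$S{\left(d,y \right)} = - 27 i d \sqrt{10}$ ($S{\left(d,y \right)} = 3 - 9 i \sqrt{10} d = 3 \left(- 9 i d \sqrt{10}\right) = - 27 i d \sqrt{10}$)
$\frac{22508}{S{\left(-91,-137 \right)}} + \frac{29115}{27 \cdot 187} = \frac{22508}{\left(-27\right) i \left(-91\right) \sqrt{10}} + \frac{29115}{27 \cdot 187} = \frac{22508}{2457 i \sqrt{10}} + \frac{29115}{5049} = 22508 \left(- \frac{i \sqrt{10}}{24570}\right) + 29115 \cdot \frac{1}{5049} = - \frac{11254 i \sqrt{10}}{12285} + \frac{3235}{561} = \frac{3235}{561} - \frac{11254 i \sqrt{10}}{12285}$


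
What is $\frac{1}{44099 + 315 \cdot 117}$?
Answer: $\frac{1}{80954} \approx 1.2353 \cdot 10^{-5}$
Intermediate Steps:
$\frac{1}{44099 + 315 \cdot 117} = \frac{1}{44099 + 36855} = \frac{1}{80954}$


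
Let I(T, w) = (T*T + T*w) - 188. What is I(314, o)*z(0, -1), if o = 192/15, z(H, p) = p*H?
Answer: 0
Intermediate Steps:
z(H, p) = H*p
o = 64/5 (o = 192*(1/15) = 64/5 ≈ 12.800)
I(T, w) = -188 + T² + T*w (I(T, w) = (T² + T*w) - 188 = -188 + T² + T*w)
I(314, o)*z(0, -1) = (-188 + 314² + 314*(64/5))*(0*(-1)) = (-188 + 98596 + 20096/5)*0 = (512136/5)*0 = 0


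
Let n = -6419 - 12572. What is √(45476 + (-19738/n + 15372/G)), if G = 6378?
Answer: 2*√4633587882112687638/20187433 ≈ 213.26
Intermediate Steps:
n = -18991
√(45476 + (-19738/n + 15372/G)) = √(45476 + (-19738/(-18991) + 15372/6378)) = √(45476 + (-19738*(-1/18991) + 15372*(1/6378))) = √(45476 + (19738/18991 + 2562/1063)) = √(45476 + 69636436/20187433) = √(918113339544/20187433) = 2*√4633587882112687638/20187433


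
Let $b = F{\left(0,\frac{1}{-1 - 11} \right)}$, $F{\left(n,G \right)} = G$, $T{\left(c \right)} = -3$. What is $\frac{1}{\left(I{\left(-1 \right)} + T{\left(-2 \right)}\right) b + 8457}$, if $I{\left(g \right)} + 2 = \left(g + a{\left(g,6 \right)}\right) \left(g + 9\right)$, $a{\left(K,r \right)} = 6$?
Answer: $\frac{12}{101449} \approx 0.00011829$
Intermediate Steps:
$b = - \frac{1}{12}$ ($b = \frac{1}{-1 - 11} = \frac{1}{-12} = - \frac{1}{12} \approx -0.083333$)
$I{\left(g \right)} = -2 + \left(6 + g\right) \left(9 + g\right)$ ($I{\left(g \right)} = -2 + \left(g + 6\right) \left(g + 9\right) = -2 + \left(6 + g\right) \left(9 + g\right)$)
$\frac{1}{\left(I{\left(-1 \right)} + T{\left(-2 \right)}\right) b + 8457} = \frac{1}{\left(\left(52 + \left(-1\right)^{2} + 15 \left(-1\right)\right) - 3\right) \left(- \frac{1}{12}\right) + 8457} = \frac{1}{\left(\left(52 + 1 - 15\right) - 3\right) \left(- \frac{1}{12}\right) + 8457} = \frac{1}{\left(38 - 3\right) \left(- \frac{1}{12}\right) + 8457} = \frac{1}{35 \left(- \frac{1}{12}\right) + 8457} = \frac{1}{- \frac{35}{12} + 8457} = \frac{1}{\frac{101449}{12}} = \frac{12}{101449}$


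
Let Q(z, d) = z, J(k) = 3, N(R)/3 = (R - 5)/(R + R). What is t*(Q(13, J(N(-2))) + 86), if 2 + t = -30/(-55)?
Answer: -144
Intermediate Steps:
N(R) = 3*(-5 + R)/(2*R) (N(R) = 3*((R - 5)/(R + R)) = 3*((-5 + R)/((2*R))) = 3*((-5 + R)*(1/(2*R))) = 3*((-5 + R)/(2*R)) = 3*(-5 + R)/(2*R))
t = -16/11 (t = -2 - 30/(-55) = -2 - 30*(-1/55) = -2 + 6/11 = -16/11 ≈ -1.4545)
t*(Q(13, J(N(-2))) + 86) = -16*(13 + 86)/11 = -16/11*99 = -144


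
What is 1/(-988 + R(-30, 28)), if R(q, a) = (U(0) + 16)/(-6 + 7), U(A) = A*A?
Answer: -1/972 ≈ -0.0010288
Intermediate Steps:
U(A) = A²
R(q, a) = 16 (R(q, a) = (0² + 16)/(-6 + 7) = (0 + 16)/1 = 16*1 = 16)
1/(-988 + R(-30, 28)) = 1/(-988 + 16) = 1/(-972) = -1/972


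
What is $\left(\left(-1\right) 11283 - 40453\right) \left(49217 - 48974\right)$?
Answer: $-12571848$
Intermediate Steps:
$\left(\left(-1\right) 11283 - 40453\right) \left(49217 - 48974\right) = \left(-11283 - 40453\right) 243 = \left(-51736\right) 243 = -12571848$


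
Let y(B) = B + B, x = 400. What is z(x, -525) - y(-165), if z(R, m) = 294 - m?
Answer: 1149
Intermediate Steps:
y(B) = 2*B
z(x, -525) - y(-165) = (294 - 1*(-525)) - 2*(-165) = (294 + 525) - 1*(-330) = 819 + 330 = 1149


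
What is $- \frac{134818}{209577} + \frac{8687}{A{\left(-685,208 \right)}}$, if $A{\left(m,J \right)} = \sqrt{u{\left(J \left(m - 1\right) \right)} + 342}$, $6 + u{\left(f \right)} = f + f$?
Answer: $- \frac{134818}{209577} - \frac{1241 i \sqrt{17815}}{10180} \approx -0.64329 - 16.271 i$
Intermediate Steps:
$u{\left(f \right)} = -6 + 2 f$ ($u{\left(f \right)} = -6 + \left(f + f\right) = -6 + 2 f$)
$A{\left(m,J \right)} = \sqrt{336 + 2 J \left(-1 + m\right)}$ ($A{\left(m,J \right)} = \sqrt{\left(-6 + 2 J \left(m - 1\right)\right) + 342} = \sqrt{\left(-6 + 2 J \left(-1 + m\right)\right) + 342} = \sqrt{336 + 2 J \left(-1 + m\right)}$)
$- \frac{134818}{209577} + \frac{8687}{A{\left(-685,208 \right)}} = - \frac{134818}{209577} + \frac{8687}{\sqrt{2} \sqrt{168 + 208 \left(-1 - 685\right)}} = \left(-134818\right) \frac{1}{209577} + \frac{8687}{\sqrt{2} \sqrt{168 + 208 \left(-686\right)}} = - \frac{134818}{209577} + \frac{8687}{\sqrt{2} \sqrt{168 - 142688}} = - \frac{134818}{209577} + \frac{8687}{\sqrt{2} \sqrt{-142520}} = - \frac{134818}{209577} + \frac{8687}{\sqrt{2} \cdot 2 i \sqrt{35630}} = - \frac{134818}{209577} + \frac{8687}{4 i \sqrt{17815}} = - \frac{134818}{209577} + 8687 \left(- \frac{i \sqrt{17815}}{71260}\right) = - \frac{134818}{209577} - \frac{1241 i \sqrt{17815}}{10180}$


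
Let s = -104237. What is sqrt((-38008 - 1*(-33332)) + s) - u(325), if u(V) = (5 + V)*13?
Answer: -4290 + I*sqrt(108913) ≈ -4290.0 + 330.02*I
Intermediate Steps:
u(V) = 65 + 13*V
sqrt((-38008 - 1*(-33332)) + s) - u(325) = sqrt((-38008 - 1*(-33332)) - 104237) - (65 + 13*325) = sqrt((-38008 + 33332) - 104237) - (65 + 4225) = sqrt(-4676 - 104237) - 1*4290 = sqrt(-108913) - 4290 = I*sqrt(108913) - 4290 = -4290 + I*sqrt(108913)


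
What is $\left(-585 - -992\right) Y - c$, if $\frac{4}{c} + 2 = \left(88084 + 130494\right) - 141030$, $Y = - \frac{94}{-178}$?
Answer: $\frac{741688539}{3450797} \approx 214.93$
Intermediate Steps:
$Y = \frac{47}{89}$ ($Y = \left(-94\right) \left(- \frac{1}{178}\right) = \frac{47}{89} \approx 0.52809$)
$c = \frac{2}{38773}$ ($c = \frac{4}{-2 + \left(\left(88084 + 130494\right) - 141030\right)} = \frac{4}{-2 + \left(218578 - 141030\right)} = \frac{4}{-2 + 77548} = \frac{4}{77546} = 4 \cdot \frac{1}{77546} = \frac{2}{38773} \approx 5.1582 \cdot 10^{-5}$)
$\left(-585 - -992\right) Y - c = \left(-585 - -992\right) \frac{47}{89} - \frac{2}{38773} = \left(-585 + 992\right) \frac{47}{89} - \frac{2}{38773} = 407 \cdot \frac{47}{89} - \frac{2}{38773} = \frac{19129}{89} - \frac{2}{38773} = \frac{741688539}{3450797}$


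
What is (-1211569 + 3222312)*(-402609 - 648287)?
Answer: -2113081775728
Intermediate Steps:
(-1211569 + 3222312)*(-402609 - 648287) = 2010743*(-1050896) = -2113081775728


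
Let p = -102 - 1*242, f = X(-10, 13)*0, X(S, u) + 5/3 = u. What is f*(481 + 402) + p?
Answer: -344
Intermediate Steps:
X(S, u) = -5/3 + u
f = 0 (f = (-5/3 + 13)*0 = (34/3)*0 = 0)
p = -344 (p = -102 - 242 = -344)
f*(481 + 402) + p = 0*(481 + 402) - 344 = 0*883 - 344 = 0 - 344 = -344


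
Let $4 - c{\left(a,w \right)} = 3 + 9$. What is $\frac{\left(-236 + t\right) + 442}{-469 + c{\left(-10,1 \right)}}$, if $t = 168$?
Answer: $- \frac{374}{477} \approx -0.78407$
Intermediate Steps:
$c{\left(a,w \right)} = -8$ ($c{\left(a,w \right)} = 4 - \left(3 + 9\right) = 4 - 12 = -8$)
$\frac{\left(-236 + t\right) + 442}{-469 + c{\left(-10,1 \right)}} = \frac{\left(-236 + 168\right) + 442}{-469 - 8} = \frac{-68 + 442}{-477} = 374 \left(- \frac{1}{477}\right) = - \frac{374}{477}$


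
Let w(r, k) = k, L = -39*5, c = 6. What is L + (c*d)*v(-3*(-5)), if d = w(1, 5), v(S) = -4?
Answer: -315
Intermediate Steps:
L = -195
d = 5
L + (c*d)*v(-3*(-5)) = -195 + (6*5)*(-4) = -195 + 30*(-4) = -195 - 120 = -315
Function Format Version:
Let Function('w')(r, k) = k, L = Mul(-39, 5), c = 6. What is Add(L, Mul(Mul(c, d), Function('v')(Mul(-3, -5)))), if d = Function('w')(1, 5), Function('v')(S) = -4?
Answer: -315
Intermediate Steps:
L = -195
d = 5
Add(L, Mul(Mul(c, d), Function('v')(Mul(-3, -5)))) = Add(-195, Mul(Mul(6, 5), -4)) = Add(-195, Mul(30, -4)) = Add(-195, -120) = -315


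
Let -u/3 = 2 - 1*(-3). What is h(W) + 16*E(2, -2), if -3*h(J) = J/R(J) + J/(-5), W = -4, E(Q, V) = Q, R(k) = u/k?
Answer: 1444/45 ≈ 32.089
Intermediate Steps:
u = -15 (u = -3*(2 - 1*(-3)) = -3*(2 + 3) = -3*5 = -15)
R(k) = -15/k
h(J) = J/15 + J²/45 (h(J) = -(J/((-15/J)) + J/(-5))/3 = -(J*(-J/15) + J*(-⅕))/3 = -(-J²/15 - J/5)/3 = -(-J/5 - J²/15)/3 = J/15 + J²/45)
h(W) + 16*E(2, -2) = (1/45)*(-4)*(3 - 4) + 16*2 = (1/45)*(-4)*(-1) + 32 = 4/45 + 32 = 1444/45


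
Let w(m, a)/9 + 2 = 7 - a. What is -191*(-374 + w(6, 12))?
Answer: 83467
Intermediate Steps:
w(m, a) = 45 - 9*a (w(m, a) = -18 + 9*(7 - a) = -18 + (63 - 9*a) = 45 - 9*a)
-191*(-374 + w(6, 12)) = -191*(-374 + (45 - 9*12)) = -191*(-374 + (45 - 108)) = -191*(-374 - 63) = -191*(-437) = 83467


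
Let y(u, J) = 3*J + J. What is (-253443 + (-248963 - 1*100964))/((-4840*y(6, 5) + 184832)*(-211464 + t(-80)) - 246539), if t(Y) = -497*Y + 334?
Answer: 603370/15086290379 ≈ 3.9995e-5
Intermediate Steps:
y(u, J) = 4*J
t(Y) = 334 - 497*Y
(-253443 + (-248963 - 1*100964))/((-4840*y(6, 5) + 184832)*(-211464 + t(-80)) - 246539) = (-253443 + (-248963 - 1*100964))/((-19360*5 + 184832)*(-211464 + (334 - 497*(-80))) - 246539) = (-253443 + (-248963 - 100964))/((-4840*20 + 184832)*(-211464 + (334 + 39760)) - 246539) = (-253443 - 349927)/((-96800 + 184832)*(-211464 + 40094) - 246539) = -603370/(88032*(-171370) - 246539) = -603370/(-15086043840 - 246539) = -603370/(-15086290379) = -603370*(-1/15086290379) = 603370/15086290379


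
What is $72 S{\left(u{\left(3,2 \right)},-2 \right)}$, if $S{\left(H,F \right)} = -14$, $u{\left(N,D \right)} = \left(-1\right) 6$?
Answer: $-1008$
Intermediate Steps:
$u{\left(N,D \right)} = -6$
$72 S{\left(u{\left(3,2 \right)},-2 \right)} = 72 \left(-14\right) = -1008$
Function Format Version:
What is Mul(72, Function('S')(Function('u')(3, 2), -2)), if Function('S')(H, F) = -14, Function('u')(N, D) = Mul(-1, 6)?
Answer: -1008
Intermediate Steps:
Function('u')(N, D) = -6
Mul(72, Function('S')(Function('u')(3, 2), -2)) = Mul(72, -14) = -1008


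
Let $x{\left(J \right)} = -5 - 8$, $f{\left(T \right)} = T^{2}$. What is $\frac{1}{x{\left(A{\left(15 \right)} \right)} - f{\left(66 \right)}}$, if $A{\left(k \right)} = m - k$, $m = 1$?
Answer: $- \frac{1}{4369} \approx -0.00022889$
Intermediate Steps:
$A{\left(k \right)} = 1 - k$
$x{\left(J \right)} = -13$ ($x{\left(J \right)} = -5 - 8 = -13$)
$\frac{1}{x{\left(A{\left(15 \right)} \right)} - f{\left(66 \right)}} = \frac{1}{-13 - 66^{2}} = \frac{1}{-13 - 4356} = \frac{1}{-4369} = - \frac{1}{4369}$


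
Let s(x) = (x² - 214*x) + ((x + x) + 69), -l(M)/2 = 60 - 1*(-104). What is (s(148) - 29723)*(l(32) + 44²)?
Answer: -62914608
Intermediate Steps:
l(M) = -328 (l(M) = -2*(60 - 1*(-104)) = -2*(60 + 104) = -2*164 = -328)
s(x) = 69 + x² - 212*x (s(x) = (x² - 214*x) + (2*x + 69) = (x² - 214*x) + (69 + 2*x) = 69 + x² - 212*x)
(s(148) - 29723)*(l(32) + 44²) = ((69 + 148² - 212*148) - 29723)*(-328 + 44²) = ((69 + 21904 - 31376) - 29723)*(-328 + 1936) = (-9403 - 29723)*1608 = -39126*1608 = -62914608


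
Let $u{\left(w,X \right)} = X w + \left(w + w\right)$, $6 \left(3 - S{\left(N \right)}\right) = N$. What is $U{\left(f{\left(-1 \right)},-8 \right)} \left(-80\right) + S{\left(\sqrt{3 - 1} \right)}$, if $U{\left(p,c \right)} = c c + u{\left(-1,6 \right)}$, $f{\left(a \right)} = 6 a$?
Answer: $-4477 - \frac{\sqrt{2}}{6} \approx -4477.2$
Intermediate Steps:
$S{\left(N \right)} = 3 - \frac{N}{6}$
$u{\left(w,X \right)} = 2 w + X w$ ($u{\left(w,X \right)} = X w + 2 w = 2 w + X w$)
$U{\left(p,c \right)} = -8 + c^{2}$ ($U{\left(p,c \right)} = c c - \left(2 + 6\right) = c^{2} - 8 = -8 + c^{2}$)
$U{\left(f{\left(-1 \right)},-8 \right)} \left(-80\right) + S{\left(\sqrt{3 - 1} \right)} = \left(-8 + \left(-8\right)^{2}\right) \left(-80\right) + \left(3 - \frac{\sqrt{3 - 1}}{6}\right) = \left(-8 + 64\right) \left(-80\right) + \left(3 - \frac{\sqrt{2}}{6}\right) = 56 \left(-80\right) + \left(3 - \frac{\sqrt{2}}{6}\right) = -4480 + \left(3 - \frac{\sqrt{2}}{6}\right) = -4477 - \frac{\sqrt{2}}{6}$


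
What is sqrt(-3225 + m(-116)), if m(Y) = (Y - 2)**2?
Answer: sqrt(10699) ≈ 103.44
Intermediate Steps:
m(Y) = (-2 + Y)**2
sqrt(-3225 + m(-116)) = sqrt(-3225 + (-2 - 116)**2) = sqrt(-3225 + (-118)**2) = sqrt(-3225 + 13924) = sqrt(10699)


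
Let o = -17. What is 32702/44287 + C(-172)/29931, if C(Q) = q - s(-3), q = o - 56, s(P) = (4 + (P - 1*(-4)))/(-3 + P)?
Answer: 5853645101/7953325182 ≈ 0.73600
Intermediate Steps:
s(P) = (8 + P)/(-3 + P) (s(P) = (4 + (P + 4))/(-3 + P) = (4 + (4 + P))/(-3 + P) = (8 + P)/(-3 + P))
q = -73 (q = -17 - 56 = -73)
C(Q) = -433/6 (C(Q) = -73 - (8 - 3)/(-3 - 3) = -73 - 5/(-6) = -73 - (-1)*5/6 = -73 - 1*(-⅚) = -73 + ⅚ = -433/6)
32702/44287 + C(-172)/29931 = 32702/44287 - 433/6/29931 = 32702*(1/44287) - 433/6*1/29931 = 32702/44287 - 433/179586 = 5853645101/7953325182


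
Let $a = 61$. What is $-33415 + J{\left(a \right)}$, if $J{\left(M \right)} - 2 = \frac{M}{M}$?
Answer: $-33412$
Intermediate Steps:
$J{\left(M \right)} = 3$ ($J{\left(M \right)} = 2 + \frac{M}{M} = 2 + 1 = 3$)
$-33415 + J{\left(a \right)} = -33415 + 3 = -33412$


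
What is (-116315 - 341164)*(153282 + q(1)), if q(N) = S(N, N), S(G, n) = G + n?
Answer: -70124211036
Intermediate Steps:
q(N) = 2*N (q(N) = N + N = 2*N)
(-116315 - 341164)*(153282 + q(1)) = (-116315 - 341164)*(153282 + 2*1) = -457479*(153282 + 2) = -457479*153284 = -70124211036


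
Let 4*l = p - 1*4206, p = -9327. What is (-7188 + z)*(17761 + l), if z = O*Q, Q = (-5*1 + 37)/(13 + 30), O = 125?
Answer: -4386421481/43 ≈ -1.0201e+8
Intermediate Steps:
Q = 32/43 (Q = (-5 + 37)/43 = 32*(1/43) = 32/43 ≈ 0.74419)
l = -13533/4 (l = (-9327 - 1*4206)/4 = (-9327 - 4206)/4 = (¼)*(-13533) = -13533/4 ≈ -3383.3)
z = 4000/43 (z = 125*(32/43) = 4000/43 ≈ 93.023)
(-7188 + z)*(17761 + l) = (-7188 + 4000/43)*(17761 - 13533/4) = -305084/43*57511/4 = -4386421481/43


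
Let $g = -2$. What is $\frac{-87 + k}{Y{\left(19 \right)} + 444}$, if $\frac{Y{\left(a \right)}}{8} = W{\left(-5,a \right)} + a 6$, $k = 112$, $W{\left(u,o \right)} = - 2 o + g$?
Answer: $\frac{25}{1036} \approx 0.024131$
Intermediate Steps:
$W{\left(u,o \right)} = -2 - 2 o$ ($W{\left(u,o \right)} = - 2 o - 2 = -2 - 2 o$)
$Y{\left(a \right)} = -16 + 32 a$ ($Y{\left(a \right)} = 8 \left(\left(-2 - 2 a\right) + a 6\right) = 8 \left(\left(-2 - 2 a\right) + 6 a\right) = 8 \left(-2 + 4 a\right) = -16 + 32 a$)
$\frac{-87 + k}{Y{\left(19 \right)} + 444} = \frac{-87 + 112}{\left(-16 + 32 \cdot 19\right) + 444} = \frac{25}{\left(-16 + 608\right) + 444} = \frac{25}{592 + 444} = \frac{25}{1036}$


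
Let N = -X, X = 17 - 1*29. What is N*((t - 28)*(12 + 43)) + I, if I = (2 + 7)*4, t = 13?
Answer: -9864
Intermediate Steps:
I = 36 (I = 9*4 = 36)
X = -12 (X = 17 - 29 = -12)
N = 12 (N = -1*(-12) = 12)
N*((t - 28)*(12 + 43)) + I = 12*((13 - 28)*(12 + 43)) + 36 = 12*(-15*55) + 36 = 12*(-825) + 36 = -9900 + 36 = -9864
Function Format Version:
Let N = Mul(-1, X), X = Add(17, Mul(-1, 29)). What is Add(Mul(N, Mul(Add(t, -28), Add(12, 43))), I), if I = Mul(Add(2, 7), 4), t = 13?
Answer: -9864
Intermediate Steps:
I = 36 (I = Mul(9, 4) = 36)
X = -12 (X = Add(17, -29) = -12)
N = 12 (N = Mul(-1, -12) = 12)
Add(Mul(N, Mul(Add(t, -28), Add(12, 43))), I) = Add(Mul(12, Mul(Add(13, -28), Add(12, 43))), 36) = Add(Mul(12, Mul(-15, 55)), 36) = Add(Mul(12, -825), 36) = Add(-9900, 36) = -9864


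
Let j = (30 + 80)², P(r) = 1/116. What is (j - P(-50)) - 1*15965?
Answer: -448341/116 ≈ -3865.0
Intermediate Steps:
P(r) = 1/116
j = 12100 (j = 110² = 12100)
(j - P(-50)) - 1*15965 = (12100 - 1*1/116) - 1*15965 = (12100 - 1/116) - 15965 = 1403599/116 - 15965 = -448341/116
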